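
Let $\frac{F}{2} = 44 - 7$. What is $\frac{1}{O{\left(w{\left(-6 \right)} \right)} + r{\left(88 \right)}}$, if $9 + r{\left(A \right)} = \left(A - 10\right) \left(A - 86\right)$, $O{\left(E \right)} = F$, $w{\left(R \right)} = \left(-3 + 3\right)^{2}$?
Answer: $\frac{1}{221} \approx 0.0045249$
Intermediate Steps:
$w{\left(R \right)} = 0$ ($w{\left(R \right)} = 0^{2} = 0$)
$F = 74$ ($F = 2 \left(44 - 7\right) = 2 \cdot 37 = 74$)
$O{\left(E \right)} = 74$
$r{\left(A \right)} = -9 + \left(-86 + A\right) \left(-10 + A\right)$ ($r{\left(A \right)} = -9 + \left(A - 10\right) \left(A - 86\right) = -9 + \left(-10 + A\right) \left(-86 + A\right) = -9 + \left(-86 + A\right) \left(-10 + A\right)$)
$\frac{1}{O{\left(w{\left(-6 \right)} \right)} + r{\left(88 \right)}} = \frac{1}{74 + \left(851 + 88^{2} - 8448\right)} = \frac{1}{74 + \left(851 + 7744 - 8448\right)} = \frac{1}{74 + 147} = \frac{1}{221}$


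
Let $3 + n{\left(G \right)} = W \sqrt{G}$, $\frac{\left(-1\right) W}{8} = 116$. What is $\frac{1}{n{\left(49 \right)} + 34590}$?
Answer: $\frac{1}{28091} \approx 3.5599 \cdot 10^{-5}$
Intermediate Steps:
$W = -928$ ($W = \left(-8\right) 116 = -928$)
$n{\left(G \right)} = -3 - 928 \sqrt{G}$
$\frac{1}{n{\left(49 \right)} + 34590} = \frac{1}{\left(-3 - 928 \sqrt{49}\right) + 34590} = \frac{1}{\left(-3 - 6496\right) + 34590} = \frac{1}{-6499 + 34590} = \frac{1}{28091}$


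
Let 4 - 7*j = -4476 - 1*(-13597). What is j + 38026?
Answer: 257065/7 ≈ 36724.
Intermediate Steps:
j = -9117/7 (j = 4/7 - (-4476 - 1*(-13597))/7 = 4/7 - (-4476 + 13597)/7 = 4/7 - ⅐*9121 = 4/7 - 1303 = -9117/7 ≈ -1302.4)
j + 38026 = -9117/7 + 38026 = 257065/7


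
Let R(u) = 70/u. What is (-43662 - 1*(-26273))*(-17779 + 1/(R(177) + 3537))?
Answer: 193570340252836/626119 ≈ 3.0916e+8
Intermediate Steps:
(-43662 - 1*(-26273))*(-17779 + 1/(R(177) + 3537)) = (-43662 - 1*(-26273))*(-17779 + 1/(70/177 + 3537)) = (-43662 + 26273)*(-17779 + 1/(70*(1/177) + 3537)) = -17389*(-17779 + 1/(70/177 + 3537)) = -17389*(-17779 + 1/(626119/177)) = -17389*(-17779 + 177/626119) = -17389*(-11131769524/626119) = 193570340252836/626119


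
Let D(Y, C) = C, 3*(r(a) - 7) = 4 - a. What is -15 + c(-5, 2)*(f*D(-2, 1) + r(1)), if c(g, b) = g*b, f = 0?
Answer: -95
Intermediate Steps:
r(a) = 25/3 - a/3 (r(a) = 7 + (4 - a)/3 = 7 + (4/3 - a/3) = 25/3 - a/3)
c(g, b) = b*g
-15 + c(-5, 2)*(f*D(-2, 1) + r(1)) = -15 + (2*(-5))*(0*1 + (25/3 - ⅓*1)) = -15 - 10*(0 + (25/3 - ⅓)) = -15 - 10*(0 + 8) = -15 - 10*8 = -15 - 80 = -95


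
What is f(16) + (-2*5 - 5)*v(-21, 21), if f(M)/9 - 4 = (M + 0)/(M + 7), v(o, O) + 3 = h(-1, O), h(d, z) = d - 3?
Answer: 3387/23 ≈ 147.26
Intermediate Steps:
h(d, z) = -3 + d
v(o, O) = -7 (v(o, O) = -3 + (-3 - 1) = -3 - 4 = -7)
f(M) = 36 + 9*M/(7 + M) (f(M) = 36 + 9*((M + 0)/(M + 7)) = 36 + 9*(M/(7 + M)) = 36 + 9*M/(7 + M))
f(16) + (-2*5 - 5)*v(-21, 21) = 9*(28 + 5*16)/(7 + 16) + (-2*5 - 5)*(-7) = 9*(28 + 80)/23 + (-10 - 5)*(-7) = 9*(1/23)*108 - 15*(-7) = 972/23 + 105 = 3387/23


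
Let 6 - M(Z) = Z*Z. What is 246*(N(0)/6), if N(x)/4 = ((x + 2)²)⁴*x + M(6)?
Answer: -4920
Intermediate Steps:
M(Z) = 6 - Z² (M(Z) = 6 - Z*Z = 6 - Z²)
N(x) = -120 + 4*x*(2 + x)⁸ (N(x) = 4*(((x + 2)²)⁴*x + (6 - 1*6²)) = 4*(((2 + x)²)⁴*x + (6 - 1*36)) = 4*((2 + x)⁸*x + (6 - 36)) = 4*(x*(2 + x)⁸ - 30) = 4*(-30 + x*(2 + x)⁸) = -120 + 4*x*(2 + x)⁸)
246*(N(0)/6) = 246*((-120 + 4*0*(2 + 0)⁸)/6) = 246*((-120 + 4*0*2⁸)*(⅙)) = 246*((-120 + 4*0*256)*(⅙)) = 246*((-120 + 0)*(⅙)) = 246*(-120*⅙) = 246*(-20) = -4920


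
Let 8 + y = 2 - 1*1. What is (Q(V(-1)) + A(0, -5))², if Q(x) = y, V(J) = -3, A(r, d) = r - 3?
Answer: 100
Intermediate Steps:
A(r, d) = -3 + r
y = -7 (y = -8 + (2 - 1*1) = -8 + (2 - 1) = -8 + 1 = -7)
Q(x) = -7
(Q(V(-1)) + A(0, -5))² = (-7 + (-3 + 0))² = (-7 - 3)² = (-10)² = 100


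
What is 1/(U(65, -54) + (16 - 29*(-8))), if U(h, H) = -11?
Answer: 1/237 ≈ 0.0042194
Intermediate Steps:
1/(U(65, -54) + (16 - 29*(-8))) = 1/(-11 + (16 - 29*(-8))) = 1/(-11 + (16 + 232)) = 1/(-11 + 248) = 1/237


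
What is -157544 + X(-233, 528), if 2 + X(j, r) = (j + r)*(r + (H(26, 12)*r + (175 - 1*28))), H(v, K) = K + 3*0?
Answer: 1910699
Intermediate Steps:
H(v, K) = K (H(v, K) = K + 0 = K)
X(j, r) = -2 + (147 + 13*r)*(j + r) (X(j, r) = -2 + (j + r)*(r + (12*r + (175 - 1*28))) = -2 + (j + r)*(r + (12*r + (175 - 28))) = -2 + (j + r)*(r + (12*r + 147)) = -2 + (j + r)*(r + (147 + 12*r)) = -2 + (j + r)*(147 + 13*r) = -2 + (147 + 13*r)*(j + r))
-157544 + X(-233, 528) = -157544 + (-2 + 13*528² + 147*(-233) + 147*528 + 13*(-233)*528) = -157544 + (-2 + 13*278784 - 34251 + 77616 - 1599312) = -157544 + (-2 + 3624192 - 34251 + 77616 - 1599312) = -157544 + 2068243 = 1910699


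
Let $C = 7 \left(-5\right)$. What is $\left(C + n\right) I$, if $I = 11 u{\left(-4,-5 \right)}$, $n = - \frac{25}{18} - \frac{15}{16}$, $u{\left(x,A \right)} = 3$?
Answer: $- \frac{59125}{48} \approx -1231.8$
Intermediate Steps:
$n = - \frac{335}{144}$ ($n = \left(-25\right) \frac{1}{18} - \frac{15}{16} = - \frac{25}{18} - \frac{15}{16} = - \frac{335}{144} \approx -2.3264$)
$I = 33$ ($I = 11 \cdot 3 = 33$)
$C = -35$
$\left(C + n\right) I = \left(-35 - \frac{335}{144}\right) 33 = \left(- \frac{5375}{144}\right) 33 = - \frac{59125}{48}$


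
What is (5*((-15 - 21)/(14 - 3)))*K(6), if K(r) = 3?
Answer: -540/11 ≈ -49.091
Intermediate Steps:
(5*((-15 - 21)/(14 - 3)))*K(6) = (5*((-15 - 21)/(14 - 3)))*3 = (5*(-36/11))*3 = -180/11*3 = -540/11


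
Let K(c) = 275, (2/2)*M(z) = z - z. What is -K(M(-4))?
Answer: -275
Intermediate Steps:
M(z) = 0 (M(z) = z - z = 0)
-K(M(-4)) = -1*275 = -275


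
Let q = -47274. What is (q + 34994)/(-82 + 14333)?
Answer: -12280/14251 ≈ -0.86169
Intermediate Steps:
(q + 34994)/(-82 + 14333) = (-47274 + 34994)/(-82 + 14333) = -12280/14251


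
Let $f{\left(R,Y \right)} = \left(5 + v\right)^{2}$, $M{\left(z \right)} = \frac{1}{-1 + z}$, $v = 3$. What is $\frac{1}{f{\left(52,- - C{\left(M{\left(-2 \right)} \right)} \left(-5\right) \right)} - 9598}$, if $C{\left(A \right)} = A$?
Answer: $- \frac{1}{9534} \approx -0.00010489$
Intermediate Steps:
$f{\left(R,Y \right)} = 64$ ($f{\left(R,Y \right)} = \left(5 + 3\right)^{2} = 8^{2} = 64$)
$\frac{1}{f{\left(52,- - C{\left(M{\left(-2 \right)} \right)} \left(-5\right) \right)} - 9598} = \frac{1}{64 - 9598} = \frac{1}{-9534} = - \frac{1}{9534}$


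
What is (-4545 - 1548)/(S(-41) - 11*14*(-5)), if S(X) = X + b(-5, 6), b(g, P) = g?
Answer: -6093/724 ≈ -8.4157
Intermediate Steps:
S(X) = -5 + X (S(X) = X - 5 = -5 + X)
(-4545 - 1548)/(S(-41) - 11*14*(-5)) = (-4545 - 1548)/((-5 - 41) - 11*14*(-5)) = -6093/(-46 - 154*(-5)) = -6093/(-46 + 770) = -6093/724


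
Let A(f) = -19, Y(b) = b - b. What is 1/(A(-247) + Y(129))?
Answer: -1/19 ≈ -0.052632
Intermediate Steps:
Y(b) = 0
1/(A(-247) + Y(129)) = 1/(-19 + 0) = 1/(-19) = -1/19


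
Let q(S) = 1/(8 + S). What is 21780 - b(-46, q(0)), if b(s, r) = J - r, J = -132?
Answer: 175297/8 ≈ 21912.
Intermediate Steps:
b(s, r) = -132 - r
21780 - b(-46, q(0)) = 21780 - (-132 - 1/(8 + 0)) = 21780 - (-132 - 1/8) = 21780 - 1*(-1057/8) = 21780 + 1057/8 = 175297/8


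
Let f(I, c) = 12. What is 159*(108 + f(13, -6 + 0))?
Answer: 19080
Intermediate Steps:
159*(108 + f(13, -6 + 0)) = 159*(108 + 12) = 159*120 = 19080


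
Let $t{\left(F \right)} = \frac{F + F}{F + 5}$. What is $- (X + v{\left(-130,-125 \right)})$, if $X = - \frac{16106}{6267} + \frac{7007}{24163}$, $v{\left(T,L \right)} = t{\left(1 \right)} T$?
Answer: $\frac{2302400773}{50476507} \approx 45.613$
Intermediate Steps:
$t{\left(F \right)} = \frac{2 F}{5 + F}$
$v{\left(T,L \right)} = \frac{T}{3}$ ($v{\left(T,L \right)} = 2 \cdot 1 \frac{1}{5 + 1} T = 2 \cdot 1 \cdot \frac{1}{6} T = \frac{T}{3}$)
$X = - \frac{345256409}{151429521}$ ($X = \left(-16106\right) \frac{1}{6267} + 7007 \cdot \frac{1}{24163} = - \frac{16106}{6267} + \frac{7007}{24163} = - \frac{345256409}{151429521} \approx -2.28$)
$- (X + v{\left(-130,-125 \right)}) = - (- \frac{345256409}{151429521} + \frac{1}{3} \left(-130\right)) = - (- \frac{345256409}{151429521} - \frac{130}{3}) = \left(-1\right) \left(- \frac{2302400773}{50476507}\right) = \frac{2302400773}{50476507}$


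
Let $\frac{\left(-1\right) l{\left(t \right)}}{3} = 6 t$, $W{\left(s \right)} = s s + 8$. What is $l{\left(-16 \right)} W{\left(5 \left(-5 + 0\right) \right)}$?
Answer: $182304$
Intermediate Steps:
$W{\left(s \right)} = 8 + s^{2}$ ($W{\left(s \right)} = s^{2} + 8 = 8 + s^{2}$)
$l{\left(t \right)} = - 18 t$ ($l{\left(t \right)} = - 3 \cdot 6 t = - 18 t$)
$l{\left(-16 \right)} W{\left(5 \left(-5 + 0\right) \right)} = \left(-18\right) \left(-16\right) \left(8 + \left(5 \left(-5 + 0\right)\right)^{2}\right) = 288 \left(8 + \left(5 \left(-5\right)\right)^{2}\right) = 288 \left(8 + \left(-25\right)^{2}\right) = 288 \left(8 + 625\right) = 288 \cdot 633 = 182304$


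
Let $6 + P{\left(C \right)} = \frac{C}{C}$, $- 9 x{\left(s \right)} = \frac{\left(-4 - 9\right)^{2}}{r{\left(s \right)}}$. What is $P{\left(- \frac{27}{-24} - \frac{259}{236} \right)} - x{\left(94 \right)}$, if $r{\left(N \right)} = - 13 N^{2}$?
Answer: $- \frac{397633}{79524} \approx -5.0002$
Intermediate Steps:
$x{\left(s \right)} = \frac{13}{9 s^{2}}$ ($x{\left(s \right)} = - \frac{\left(-4 - 9\right)^{2} \frac{1}{\left(-13\right) s^{2}}}{9} = - \frac{\left(-13\right)^{2} \left(- \frac{1}{13 s^{2}}\right)}{9} = - \frac{169 \left(- \frac{1}{13 s^{2}}\right)}{9} = - \frac{\left(-13\right) \frac{1}{s^{2}}}{9} = \frac{13}{9 s^{2}}$)
$P{\left(C \right)} = -5$ ($P{\left(C \right)} = -6 + \frac{C}{C} = -6 + 1 = -5$)
$P{\left(- \frac{27}{-24} - \frac{259}{236} \right)} - x{\left(94 \right)} = -5 - \frac{13}{9 \cdot 8836} = -5 - \frac{13}{9} \cdot \frac{1}{8836} = -5 - \frac{13}{79524} = - \frac{397633}{79524}$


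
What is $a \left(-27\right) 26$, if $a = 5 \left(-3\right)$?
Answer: $10530$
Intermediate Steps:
$a = -15$
$a \left(-27\right) 26 = \left(-15\right) \left(-27\right) 26 = 405 \cdot 26 = 10530$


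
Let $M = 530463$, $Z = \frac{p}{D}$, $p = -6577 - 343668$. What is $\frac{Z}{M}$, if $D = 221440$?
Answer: $- \frac{70049}{23493145344} \approx -2.9817 \cdot 10^{-6}$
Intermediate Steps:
$p = -350245$ ($p = -6577 - 343668 = -350245$)
$Z = - \frac{70049}{44288}$ ($Z = - \frac{350245}{221440} = \left(-350245\right) \frac{1}{221440} = - \frac{70049}{44288} \approx -1.5817$)
$\frac{Z}{M} = - \frac{70049}{44288 \cdot 530463} = \left(- \frac{70049}{44288}\right) \frac{1}{530463} = - \frac{70049}{23493145344}$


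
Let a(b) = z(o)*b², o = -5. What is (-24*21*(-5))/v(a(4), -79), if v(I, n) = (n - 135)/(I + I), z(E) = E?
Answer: 201600/107 ≈ 1884.1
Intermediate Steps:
a(b) = -5*b²
v(I, n) = (-135 + n)/(2*I) (v(I, n) = (-135 + n)/((2*I)) = (-135 + n)*(1/(2*I)) = (-135 + n)/(2*I))
(-24*21*(-5))/v(a(4), -79) = (-24*21*(-5))/(((-135 - 79)/(2*((-5*4²))))) = (-504*(-5))/(((½)*(-214)/(-5*16))) = 2520/(((½)*(-214)/(-80))) = 2520/(((½)*(-1/80)*(-214))) = 2520/(107/80) = 2520*(80/107) = 201600/107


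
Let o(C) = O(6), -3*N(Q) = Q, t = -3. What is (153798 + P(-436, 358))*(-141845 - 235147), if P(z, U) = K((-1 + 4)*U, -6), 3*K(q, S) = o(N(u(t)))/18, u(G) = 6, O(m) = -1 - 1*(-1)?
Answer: -57980615616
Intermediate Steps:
O(m) = 0 (O(m) = -1 + 1 = 0)
N(Q) = -Q/3
o(C) = 0
K(q, S) = 0 (K(q, S) = (0/18)/3 = (0*(1/18))/3 = (1/3)*0 = 0)
P(z, U) = 0
(153798 + P(-436, 358))*(-141845 - 235147) = (153798 + 0)*(-141845 - 235147) = 153798*(-376992) = -57980615616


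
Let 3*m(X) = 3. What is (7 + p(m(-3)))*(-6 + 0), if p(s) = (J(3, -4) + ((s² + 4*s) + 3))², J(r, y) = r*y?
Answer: -138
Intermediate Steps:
m(X) = 1 (m(X) = (⅓)*3 = 1)
p(s) = (-9 + s² + 4*s)² (p(s) = (3*(-4) + ((s² + 4*s) + 3))² = (-12 + (3 + s² + 4*s))² = (-9 + s² + 4*s)²)
(7 + p(m(-3)))*(-6 + 0) = (7 + (-9 + 1² + 4*1)²)*(-6 + 0) = (7 + (-9 + 1 + 4)²)*(-6) = (7 + (-4)²)*(-6) = (7 + 16)*(-6) = 23*(-6) = -138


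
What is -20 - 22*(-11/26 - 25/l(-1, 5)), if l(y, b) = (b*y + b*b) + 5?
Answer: 147/13 ≈ 11.308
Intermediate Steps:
l(y, b) = 5 + b² + b*y (l(y, b) = (b*y + b²) + 5 = (b² + b*y) + 5 = 5 + b² + b*y)
-20 - 22*(-11/26 - 25/l(-1, 5)) = -20 - 22*(-11/26 - 25/(5 + 5² + 5*(-1))) = -20 - 22*(-11*1/26 - 25/(5 + 25 - 5)) = -20 - 22*(-11/26 - 25/25) = -20 - 22*(-11/26 - 25*1/25) = -20 - 22*(-11/26 - 1) = -20 - 22*(-37/26) = -20 + 407/13 = 147/13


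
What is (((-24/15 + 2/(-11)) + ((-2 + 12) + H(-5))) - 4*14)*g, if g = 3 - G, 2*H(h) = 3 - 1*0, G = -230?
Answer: -1186203/110 ≈ -10784.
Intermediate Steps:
H(h) = 3/2 (H(h) = (3 - 1*0)/2 = (3 + 0)/2 = (½)*3 = 3/2)
g = 233 (g = 3 - 1*(-230) = 3 + 230 = 233)
(((-24/15 + 2/(-11)) + ((-2 + 12) + H(-5))) - 4*14)*g = (((-24/15 + 2/(-11)) + ((-2 + 12) + 3/2)) - 4*14)*233 = (((-24*1/15 + 2*(-1/11)) + (10 + 3/2)) - 56)*233 = (((-8/5 - 2/11) + 23/2) - 56)*233 = ((-98/55 + 23/2) - 56)*233 = (1069/110 - 56)*233 = -5091/110*233 = -1186203/110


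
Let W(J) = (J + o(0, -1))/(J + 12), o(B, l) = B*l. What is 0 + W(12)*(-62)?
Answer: -31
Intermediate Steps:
W(J) = J/(12 + J) (W(J) = (J + 0*(-1))/(J + 12) = (J + 0)/(12 + J) = J/(12 + J))
0 + W(12)*(-62) = 0 + (12/(12 + 12))*(-62) = 0 + (12/24)*(-62) = 0 + (12*(1/24))*(-62) = 0 + (½)*(-62) = 0 - 31 = -31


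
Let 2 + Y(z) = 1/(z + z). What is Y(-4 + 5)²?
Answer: 9/4 ≈ 2.2500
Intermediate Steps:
Y(z) = -2 + 1/(2*z) (Y(z) = -2 + 1/(z + z) = -2 + 1/(2*z))
Y(-4 + 5)² = (-2 + 1/(2*(-4 + 5)))² = (-2 + (½)/1)² = (-2 + (½)*1)² = (-2 + ½)² = (-3/2)² = 9/4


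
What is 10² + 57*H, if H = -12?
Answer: -584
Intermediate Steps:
10² + 57*H = 10² + 57*(-12) = 100 - 684 = -584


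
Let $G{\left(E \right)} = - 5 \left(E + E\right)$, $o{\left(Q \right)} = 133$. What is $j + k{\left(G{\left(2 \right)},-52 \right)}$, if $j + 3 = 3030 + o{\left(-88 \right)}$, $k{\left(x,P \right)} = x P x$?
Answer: $-17640$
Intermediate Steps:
$G{\left(E \right)} = - 10 E$ ($G{\left(E \right)} = - 5 \cdot 2 E = - 10 E$)
$k{\left(x,P \right)} = P x^{2}$ ($k{\left(x,P \right)} = P x x = P x^{2}$)
$j = 3160$ ($j = -3 + \left(3030 + 133\right) = -3 + 3163 = 3160$)
$j + k{\left(G{\left(2 \right)},-52 \right)} = 3160 - 52 \left(\left(-10\right) 2\right)^{2} = 3160 - 52 \left(-20\right)^{2} = 3160 - 20800 = -17640$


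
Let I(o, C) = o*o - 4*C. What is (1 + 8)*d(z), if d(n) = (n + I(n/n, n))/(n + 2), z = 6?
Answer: -153/8 ≈ -19.125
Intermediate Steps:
I(o, C) = o² - 4*C
d(n) = (1 - 3*n)/(2 + n) (d(n) = (n + ((n/n)² - 4*n))/(n + 2) = (n + (1² - 4*n))/(2 + n) = (n + (1 - 4*n))/(2 + n) = (1 - 3*n)/(2 + n))
(1 + 8)*d(z) = (1 + 8)*((1 - 3*6)/(2 + 6)) = 9*((1 - 18)/8) = 9*((⅛)*(-17)) = 9*(-17/8) = -153/8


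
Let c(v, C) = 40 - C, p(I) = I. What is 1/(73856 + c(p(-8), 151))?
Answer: 1/73745 ≈ 1.3560e-5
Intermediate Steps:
1/(73856 + c(p(-8), 151)) = 1/(73856 + (40 - 1*151)) = 1/(73856 + (40 - 151)) = 1/(73856 - 111) = 1/73745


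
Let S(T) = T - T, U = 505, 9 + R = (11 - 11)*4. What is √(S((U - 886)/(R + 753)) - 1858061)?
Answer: I*√1858061 ≈ 1363.1*I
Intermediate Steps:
R = -9 (R = -9 + (11 - 11)*4 = -9 + 0*4 = -9 + 0 = -9)
S(T) = 0
√(S((U - 886)/(R + 753)) - 1858061) = √(0 - 1858061) = √(-1858061) = I*√1858061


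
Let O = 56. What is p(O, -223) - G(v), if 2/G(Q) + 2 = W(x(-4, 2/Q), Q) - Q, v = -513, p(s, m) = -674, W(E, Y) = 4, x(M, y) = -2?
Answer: -347112/515 ≈ -674.00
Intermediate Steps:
G(Q) = 2/(2 - Q) (G(Q) = 2/(-2 + (4 - Q)) = 2/(2 - Q))
p(O, -223) - G(v) = -674 - (-2)/(-2 - 513) = -674 - (-2)/(-515) = -674 - (-2)*(-1)/515 = -674 - 1*2/515 = -674 - 2/515 = -347112/515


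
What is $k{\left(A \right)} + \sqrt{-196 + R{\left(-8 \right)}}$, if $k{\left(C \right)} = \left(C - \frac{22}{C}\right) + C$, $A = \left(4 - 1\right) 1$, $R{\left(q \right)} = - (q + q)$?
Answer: $- \frac{4}{3} + 6 i \sqrt{5} \approx -1.3333 + 13.416 i$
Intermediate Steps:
$R{\left(q \right)} = - 2 q$
$A = 3$ ($A = 3 \cdot 1 = 3$)
$k{\left(C \right)} = - \frac{22}{C} + 2 C$
$k{\left(A \right)} + \sqrt{-196 + R{\left(-8 \right)}} = \left(- \frac{22}{3} + 2 \cdot 3\right) + \sqrt{-196 - -16} = \left(\left(-22\right) \frac{1}{3} + 6\right) + \sqrt{-196 + 16} = \left(- \frac{22}{3} + 6\right) + \sqrt{-180} = - \frac{4}{3} + 6 i \sqrt{5}$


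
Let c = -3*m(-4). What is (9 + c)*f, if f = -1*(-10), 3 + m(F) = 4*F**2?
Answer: -1740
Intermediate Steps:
m(F) = -3 + 4*F**2
f = 10
c = -183 (c = -3*(-3 + 4*(-4)**2) = -3*(-3 + 4*16) = -3*(-3 + 64) = -3*61 = -183)
(9 + c)*f = (9 - 183)*10 = -174*10 = -1740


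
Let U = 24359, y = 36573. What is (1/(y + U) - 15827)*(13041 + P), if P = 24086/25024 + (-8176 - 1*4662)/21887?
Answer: -3444137043923459813607/16686236974208 ≈ -2.0641e+8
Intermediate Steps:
P = 102956085/273850144 (P = 24086*(1/25024) + (-8176 - 4662)*(1/21887) = 12043/12512 - 12838*1/21887 = 12043/12512 - 12838/21887 = 102956085/273850144 ≈ 0.37596)
(1/(y + U) - 15827)*(13041 + P) = (1/(36573 + 24359) - 15827)*(13041 + 102956085/273850144) = (1/60932 - 15827)*(3571382683989/273850144) = -964370763/60932*3571382683989/273850144 = -3444137043923459813607/16686236974208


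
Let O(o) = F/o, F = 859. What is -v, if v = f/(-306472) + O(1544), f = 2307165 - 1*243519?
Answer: 365376247/59149096 ≈ 6.1772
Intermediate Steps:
f = 2063646 (f = 2307165 - 243519 = 2063646)
O(o) = 859/o
v = -365376247/59149096 (v = 2063646/(-306472) + 859/1544 = 2063646*(-1/306472) + 859*(1/1544) = -1031823/153236 + 859/1544 = -365376247/59149096 ≈ -6.1772)
-v = -1*(-365376247/59149096) = 365376247/59149096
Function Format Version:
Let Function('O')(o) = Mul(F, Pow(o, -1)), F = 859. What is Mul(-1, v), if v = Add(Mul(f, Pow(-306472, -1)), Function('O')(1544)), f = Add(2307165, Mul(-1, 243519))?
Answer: Rational(365376247, 59149096) ≈ 6.1772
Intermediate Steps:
f = 2063646 (f = Add(2307165, -243519) = 2063646)
Function('O')(o) = Mul(859, Pow(o, -1))
v = Rational(-365376247, 59149096) (v = Add(Mul(2063646, Pow(-306472, -1)), Mul(859, Pow(1544, -1))) = Add(Mul(2063646, Rational(-1, 306472)), Mul(859, Rational(1, 1544))) = Add(Rational(-1031823, 153236), Rational(859, 1544)) = Rational(-365376247, 59149096) ≈ -6.1772)
Mul(-1, v) = Mul(-1, Rational(-365376247, 59149096)) = Rational(365376247, 59149096)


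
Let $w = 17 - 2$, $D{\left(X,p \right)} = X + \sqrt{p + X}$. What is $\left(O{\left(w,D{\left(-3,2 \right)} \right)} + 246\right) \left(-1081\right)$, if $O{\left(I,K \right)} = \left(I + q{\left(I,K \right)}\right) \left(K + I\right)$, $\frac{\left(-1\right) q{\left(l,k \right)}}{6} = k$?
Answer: $-700488 + 42159 i \approx -7.0049 \cdot 10^{5} + 42159.0 i$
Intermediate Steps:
$q{\left(l,k \right)} = - 6 k$
$D{\left(X,p \right)} = X + \sqrt{X + p}$
$w = 15$
$O{\left(I,K \right)} = \left(I + K\right) \left(I - 6 K\right)$ ($O{\left(I,K \right)} = \left(I - 6 K\right) \left(K + I\right) = \left(I - 6 K\right) \left(I + K\right) = \left(I + K\right) \left(I - 6 K\right)$)
$\left(O{\left(w,D{\left(-3,2 \right)} \right)} + 246\right) \left(-1081\right) = \left(\left(15^{2} - 6 \left(-3 + \sqrt{-3 + 2}\right)^{2} - 75 \left(-3 + \sqrt{-3 + 2}\right)\right) + 246\right) \left(-1081\right) = \left(\left(225 - 6 \left(-3 + \sqrt{-1}\right)^{2} - 75 \left(-3 + \sqrt{-1}\right)\right) + 246\right) \left(-1081\right) = \left(\left(225 - 6 \left(-3 + i\right)^{2} - 75 \left(-3 + i\right)\right) + 246\right) \left(-1081\right) = \left(\left(225 - 6 \left(-3 + i\right)^{2} + \left(225 - 75 i\right)\right) + 246\right) \left(-1081\right) = \left(\left(450 - 75 i - 6 \left(-3 + i\right)^{2}\right) + 246\right) \left(-1081\right) = \left(696 - 75 i - 6 \left(-3 + i\right)^{2}\right) \left(-1081\right) = -752376 + 6486 \left(-3 + i\right)^{2} + 81075 i$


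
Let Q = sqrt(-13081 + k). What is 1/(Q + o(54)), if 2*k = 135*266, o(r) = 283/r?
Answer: -15282/14132495 + 2916*sqrt(4874)/14132495 ≈ 0.013324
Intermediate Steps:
k = 17955 (k = (135*266)/2 = (1/2)*35910 = 17955)
Q = sqrt(4874) (Q = sqrt(-13081 + 17955) = sqrt(4874) ≈ 69.814)
1/(Q + o(54)) = 1/(sqrt(4874) + 283/54) = 1/(283/54 + sqrt(4874))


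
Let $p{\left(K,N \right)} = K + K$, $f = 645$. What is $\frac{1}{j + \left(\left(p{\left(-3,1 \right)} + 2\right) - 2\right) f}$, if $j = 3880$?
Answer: $\frac{1}{10} \approx 0.1$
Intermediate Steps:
$p{\left(K,N \right)} = 2 K$
$\frac{1}{j + \left(\left(p{\left(-3,1 \right)} + 2\right) - 2\right) f} = \frac{1}{3880 + \left(\left(2 \left(-3\right) + 2\right) - 2\right) 645} = \frac{1}{3880 + \left(\left(-6 + 2\right) - 2\right) 645} = \frac{1}{3880 + \left(-4 - 2\right) 645} = \frac{1}{3880 - 3870} = \frac{1}{10}$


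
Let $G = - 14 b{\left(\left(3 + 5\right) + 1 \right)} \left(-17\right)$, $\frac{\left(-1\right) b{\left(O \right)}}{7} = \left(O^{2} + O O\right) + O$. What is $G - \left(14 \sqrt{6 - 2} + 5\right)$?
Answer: $-284919$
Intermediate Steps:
$b{\left(O \right)} = - 14 O^{2} - 7 O$ ($b{\left(O \right)} = - 7 \left(\left(O^{2} + O O\right) + O\right) = - 7 \left(\left(O^{2} + O^{2}\right) + O\right) = - 7 \left(2 O^{2} + O\right) = - 7 \left(O + 2 O^{2}\right) = - 14 O^{2} - 7 O$)
$G = -284886$ ($G = - 14 \left(- 7 \left(\left(3 + 5\right) + 1\right) \left(1 + 2 \left(\left(3 + 5\right) + 1\right)\right)\right) \left(-17\right) = - 14 \left(- 7 \left(8 + 1\right) \left(1 + 2 \left(8 + 1\right)\right)\right) \left(-17\right) = - 14 \left(\left(-7\right) 9 \left(1 + 2 \cdot 9\right)\right) \left(-17\right) = - 14 \left(\left(-7\right) 9 \left(1 + 18\right)\right) \left(-17\right) = - 14 \left(\left(-7\right) 9 \cdot 19\right) \left(-17\right) = \left(-14\right) \left(-1197\right) \left(-17\right) = 16758 \left(-17\right) = -284886$)
$G - \left(14 \sqrt{6 - 2} + 5\right) = -284886 - \left(14 \sqrt{6 - 2} + 5\right) = -284886 - \left(14 \sqrt{4} + 5\right) = -284886 - \left(14 \cdot 2 + 5\right) = -284886 - \left(28 + 5\right) = -284886 - 33 = -284919$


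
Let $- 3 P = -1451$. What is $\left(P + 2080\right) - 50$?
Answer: $\frac{7541}{3} \approx 2513.7$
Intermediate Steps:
$P = \frac{1451}{3}$ ($P = \left(- \frac{1}{3}\right) \left(-1451\right) = \frac{1451}{3} \approx 483.67$)
$\left(P + 2080\right) - 50 = \left(\frac{1451}{3} + 2080\right) - 50 = \frac{7691}{3} + \left(-458 + 408\right) = \frac{7691}{3} - 50 = \frac{7541}{3}$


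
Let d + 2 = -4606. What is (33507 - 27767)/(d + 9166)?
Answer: 2870/2279 ≈ 1.2593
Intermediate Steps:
d = -4608 (d = -2 - 4606 = -4608)
(33507 - 27767)/(d + 9166) = (33507 - 27767)/(-4608 + 9166) = 5740/4558 = 5740*(1/4558) = 2870/2279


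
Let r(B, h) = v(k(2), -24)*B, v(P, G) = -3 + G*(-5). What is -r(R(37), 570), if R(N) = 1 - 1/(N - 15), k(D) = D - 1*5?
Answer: -2457/22 ≈ -111.68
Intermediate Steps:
k(D) = -5 + D (k(D) = D - 5 = -5 + D)
R(N) = 1 - 1/(-15 + N)
v(P, G) = -3 - 5*G
r(B, h) = 117*B (r(B, h) = (-3 - 5*(-24))*B = (-3 + 120)*B = 117*B)
-r(R(37), 570) = -117*(-16 + 37)/(-15 + 37) = -117*21/22 = -1*2457/22 = -2457/22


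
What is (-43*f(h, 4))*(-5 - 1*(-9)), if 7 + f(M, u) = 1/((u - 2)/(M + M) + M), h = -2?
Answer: 6364/5 ≈ 1272.8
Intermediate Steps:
f(M, u) = -7 + 1/(M + (-2 + u)/(2*M)) (f(M, u) = -7 + 1/((u - 2)/(M + M) + M) = -7 + 1/((-2 + u)/((2*M)) + M) = -7 + 1/((-2 + u)*(1/(2*M)) + M) = -7 + 1/((-2 + u)/(2*M) + M) = -7 + 1/(M + (-2 + u)/(2*M)))
(-43*f(h, 4))*(-5 - 1*(-9)) = (-43*(14 - 14*(-2)**2 - 7*4 + 2*(-2))/(-2 + 4 + 2*(-2)**2))*(-5 - 1*(-9)) = (-43*(14 - 14*4 - 28 - 4)/(-2 + 4 + 2*4))*(-5 + 9) = -43*(14 - 56 - 28 - 4)/(-2 + 4 + 8)*4 = -43*(-74)/10*4 = -43*(-37/5)*4 = (1591/5)*4 = 6364/5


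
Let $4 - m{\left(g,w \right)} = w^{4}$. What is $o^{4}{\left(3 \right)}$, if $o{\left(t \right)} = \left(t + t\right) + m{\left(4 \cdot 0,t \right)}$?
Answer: $25411681$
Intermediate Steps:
$m{\left(g,w \right)} = 4 - w^{4}$
$o{\left(t \right)} = 4 - t^{4} + 2 t$ ($o{\left(t \right)} = \left(t + t\right) - \left(-4 + t^{4}\right) = 2 t - \left(-4 + t^{4}\right) = 4 - t^{4} + 2 t$)
$o^{4}{\left(3 \right)} = \left(4 - 3^{4} + 2 \cdot 3\right)^{4} = \left(4 - 81 + 6\right)^{4} = \left(-71\right)^{4} = 25411681$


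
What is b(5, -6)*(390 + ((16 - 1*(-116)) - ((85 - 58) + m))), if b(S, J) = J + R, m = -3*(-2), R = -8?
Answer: -6846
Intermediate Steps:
m = 6
b(S, J) = -8 + J (b(S, J) = J - 8 = -8 + J)
b(5, -6)*(390 + ((16 - 1*(-116)) - ((85 - 58) + m))) = (-8 - 6)*(390 + ((16 - 1*(-116)) - ((85 - 58) + 6))) = -14*(390 + ((16 + 116) - (27 + 6))) = -14*(390 + (132 - 1*33)) = -14*(390 + (132 - 33)) = -14*(390 + 99) = -14*489 = -6846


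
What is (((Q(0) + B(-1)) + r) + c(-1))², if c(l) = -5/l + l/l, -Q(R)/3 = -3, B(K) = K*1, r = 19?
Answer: 1089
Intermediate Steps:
B(K) = K
Q(R) = 9 (Q(R) = -3*(-3) = 9)
c(l) = 1 - 5/l (c(l) = -5/l + 1 = 1 - 5/l)
(((Q(0) + B(-1)) + r) + c(-1))² = (((9 - 1) + 19) + (-5 - 1)/(-1))² = ((8 + 19) - 1*(-6))² = (27 + 6)² = 33² = 1089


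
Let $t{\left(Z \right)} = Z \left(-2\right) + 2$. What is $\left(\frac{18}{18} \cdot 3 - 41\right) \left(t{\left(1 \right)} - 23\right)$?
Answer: $874$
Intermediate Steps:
$t{\left(Z \right)} = 2 - 2 Z$ ($t{\left(Z \right)} = - 2 Z + 2 = 2 - 2 Z$)
$\left(\frac{18}{18} \cdot 3 - 41\right) \left(t{\left(1 \right)} - 23\right) = \left(\frac{18}{18} \cdot 3 - 41\right) \left(\left(2 - 2\right) - 23\right) = \left(18 \cdot \frac{1}{18} \cdot 3 - 41\right) \left(\left(2 - 2\right) - 23\right) = \left(1 \cdot 3 - 41\right) \left(0 - 23\right) = \left(3 - 41\right) \left(-23\right) = \left(-38\right) \left(-23\right) = 874$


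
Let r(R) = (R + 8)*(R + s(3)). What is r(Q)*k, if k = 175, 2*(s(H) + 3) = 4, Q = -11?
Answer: 6300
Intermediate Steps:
s(H) = -1 (s(H) = -3 + (1/2)*4 = -3 + 2 = -1)
r(R) = (-1 + R)*(8 + R) (r(R) = (R + 8)*(R - 1) = (8 + R)*(-1 + R) = (-1 + R)*(8 + R))
r(Q)*k = (-8 + (-11)**2 + 7*(-11))*175 = (-8 + 121 - 77)*175 = 36*175 = 6300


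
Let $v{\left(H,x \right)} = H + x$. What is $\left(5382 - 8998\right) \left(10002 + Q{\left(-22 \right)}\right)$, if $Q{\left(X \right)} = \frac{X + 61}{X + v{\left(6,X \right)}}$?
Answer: $- \frac{687106896}{19} \approx -3.6164 \cdot 10^{7}$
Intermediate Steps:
$Q{\left(X \right)} = \frac{61 + X}{6 + 2 X}$ ($Q{\left(X \right)} = \frac{X + 61}{X + \left(6 + X\right)} = \frac{61 + X}{6 + 2 X}$)
$\left(5382 - 8998\right) \left(10002 + Q{\left(-22 \right)}\right) = \left(5382 - 8998\right) \left(10002 + \frac{61 - 22}{2 \left(3 - 22\right)}\right) = - 3616 \left(10002 + \frac{1}{2} \frac{1}{-19} \cdot 39\right) = - 3616 \left(10002 + \frac{1}{2} \left(- \frac{1}{19}\right) 39\right) = - 3616 \left(10002 - \frac{39}{38}\right) = \left(-3616\right) \frac{380037}{38} = - \frac{687106896}{19}$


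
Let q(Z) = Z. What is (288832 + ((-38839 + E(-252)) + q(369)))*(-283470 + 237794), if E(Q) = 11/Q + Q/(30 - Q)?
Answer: -33860491519913/2961 ≈ -1.1435e+10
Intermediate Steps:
(288832 + ((-38839 + E(-252)) + q(369)))*(-283470 + 237794) = (288832 + ((-38839 + (-330 - 1*(-252)² + 11*(-252))/((-252)*(-30 - 252))) + 369))*(-283470 + 237794) = (288832 + ((-38839 - 1/252*(-330 - 1*63504 - 2772)/(-282)) + 369))*(-45676) = (288832 + ((-38839 - 1/252*(-1/282)*(-330 - 63504 - 2772)) + 369))*(-45676) = (288832 + ((-38839 - 1/252*(-1/282)*(-66606)) + 369))*(-45676) = (288832 + ((-38839 - 11101/11844) + 369))*(-45676) = (288832 + (-460020217/11844 + 369))*(-45676) = (288832 - 455649781/11844)*(-45676) = (2965276427/11844)*(-45676) = -33860491519913/2961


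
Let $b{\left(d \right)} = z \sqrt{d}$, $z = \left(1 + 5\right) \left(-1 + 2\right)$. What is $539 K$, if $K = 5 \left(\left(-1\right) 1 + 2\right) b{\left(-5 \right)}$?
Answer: $16170 i \sqrt{5} \approx 36157.0 i$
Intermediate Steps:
$z = 6$ ($z = 6 \cdot 1 = 6$)
$b{\left(d \right)} = 6 \sqrt{d}$
$K = 30 i \sqrt{5}$ ($K = 5 \left(\left(-1\right) 1 + 2\right) 6 \sqrt{-5} = 5 \left(-1 + 2\right) 6 i \sqrt{5} = 5 \cdot 1 \cdot 6 i \sqrt{5} = 5 \cdot 6 i \sqrt{5} = 30 i \sqrt{5} \approx 67.082 i$)
$539 K = 539 \cdot 30 i \sqrt{5} = 16170 i \sqrt{5}$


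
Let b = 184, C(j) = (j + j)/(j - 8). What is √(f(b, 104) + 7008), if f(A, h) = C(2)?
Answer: √63066/3 ≈ 83.710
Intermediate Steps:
C(j) = 2*j/(-8 + j) (C(j) = (2*j)/(-8 + j) = 2*j/(-8 + j))
f(A, h) = -⅔ (f(A, h) = 2*2/(-8 + 2) = 2*2/(-6) = 2*2*(-⅙) = -⅔)
√(f(b, 104) + 7008) = √(-⅔ + 7008) = √(21022/3) = √63066/3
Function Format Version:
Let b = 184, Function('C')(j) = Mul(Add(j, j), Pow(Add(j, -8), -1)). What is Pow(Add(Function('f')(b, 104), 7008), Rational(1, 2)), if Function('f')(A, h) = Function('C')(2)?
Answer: Mul(Rational(1, 3), Pow(63066, Rational(1, 2))) ≈ 83.710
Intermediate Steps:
Function('C')(j) = Mul(2, j, Pow(Add(-8, j), -1)) (Function('C')(j) = Mul(Mul(2, j), Pow(Add(-8, j), -1)) = Mul(2, j, Pow(Add(-8, j), -1)))
Function('f')(A, h) = Rational(-2, 3) (Function('f')(A, h) = Mul(2, 2, Pow(Add(-8, 2), -1)) = Mul(2, 2, Pow(-6, -1)) = Mul(2, 2, Rational(-1, 6)) = Rational(-2, 3))
Pow(Add(Function('f')(b, 104), 7008), Rational(1, 2)) = Pow(Add(Rational(-2, 3), 7008), Rational(1, 2)) = Pow(Rational(21022, 3), Rational(1, 2)) = Mul(Rational(1, 3), Pow(63066, Rational(1, 2)))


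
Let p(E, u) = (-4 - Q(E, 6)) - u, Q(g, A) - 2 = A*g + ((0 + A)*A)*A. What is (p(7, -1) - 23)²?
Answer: 81796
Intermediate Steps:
Q(g, A) = 2 + A³ + A*g (Q(g, A) = 2 + (A*g + ((0 + A)*A)*A) = 2 + (A*g + (A*A)*A) = 2 + (A*g + A²*A) = 2 + (A*g + A³) = 2 + (A³ + A*g) = 2 + A³ + A*g)
p(E, u) = -222 - u - 6*E (p(E, u) = (-4 - (2 + 6³ + 6*E)) - u = (-4 - (2 + 216 + 6*E)) - u = (-4 - (218 + 6*E)) - u = (-4 + (-218 - 6*E)) - u = (-222 - 6*E) - u = -222 - u - 6*E)
(p(7, -1) - 23)² = ((-222 - 1*(-1) - 6*7) - 23)² = ((-222 + 1 - 42) - 23)² = (-263 - 23)² = (-286)² = 81796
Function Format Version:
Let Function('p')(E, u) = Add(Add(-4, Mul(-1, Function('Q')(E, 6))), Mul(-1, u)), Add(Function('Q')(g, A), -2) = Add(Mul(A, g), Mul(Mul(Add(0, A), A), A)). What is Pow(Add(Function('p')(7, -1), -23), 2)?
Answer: 81796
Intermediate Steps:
Function('Q')(g, A) = Add(2, Pow(A, 3), Mul(A, g)) (Function('Q')(g, A) = Add(2, Add(Mul(A, g), Mul(Mul(Add(0, A), A), A))) = Add(2, Add(Mul(A, g), Mul(Mul(A, A), A))) = Add(2, Add(Mul(A, g), Mul(Pow(A, 2), A))) = Add(2, Add(Mul(A, g), Pow(A, 3))) = Add(2, Add(Pow(A, 3), Mul(A, g))) = Add(2, Pow(A, 3), Mul(A, g)))
Function('p')(E, u) = Add(-222, Mul(-1, u), Mul(-6, E)) (Function('p')(E, u) = Add(Add(-4, Mul(-1, Add(2, Pow(6, 3), Mul(6, E)))), Mul(-1, u)) = Add(Add(-4, Mul(-1, Add(2, 216, Mul(6, E)))), Mul(-1, u)) = Add(Add(-4, Mul(-1, Add(218, Mul(6, E)))), Mul(-1, u)) = Add(Add(-4, Add(-218, Mul(-6, E))), Mul(-1, u)) = Add(Add(-222, Mul(-6, E)), Mul(-1, u)) = Add(-222, Mul(-1, u), Mul(-6, E)))
Pow(Add(Function('p')(7, -1), -23), 2) = Pow(Add(Add(-222, Mul(-1, -1), Mul(-6, 7)), -23), 2) = Pow(Add(Add(-222, 1, -42), -23), 2) = Pow(Add(-263, -23), 2) = Pow(-286, 2) = 81796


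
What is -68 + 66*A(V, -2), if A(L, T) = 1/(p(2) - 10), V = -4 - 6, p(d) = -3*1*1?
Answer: -950/13 ≈ -73.077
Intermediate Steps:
p(d) = -3 (p(d) = -3*1 = -3)
V = -10
A(L, T) = -1/13 (A(L, T) = 1/(-3 - 10) = 1/(-13) = -1/13)
-68 + 66*A(V, -2) = -68 + 66*(-1/13) = -68 - 66/13 = -950/13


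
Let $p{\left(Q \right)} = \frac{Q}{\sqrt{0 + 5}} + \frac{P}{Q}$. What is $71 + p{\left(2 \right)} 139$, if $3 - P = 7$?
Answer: $-207 + \frac{278 \sqrt{5}}{5} \approx -82.675$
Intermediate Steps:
$P = -4$ ($P = 3 - 7 = -4$)
$p{\left(Q \right)} = - \frac{4}{Q} + \frac{Q \sqrt{5}}{5}$ ($p{\left(Q \right)} = \frac{Q}{\sqrt{0 + 5}} - \frac{4}{Q} = \frac{Q}{\sqrt{5}} - \frac{4}{Q} = Q \frac{\sqrt{5}}{5} - \frac{4}{Q} = \frac{Q \sqrt{5}}{5} - \frac{4}{Q} = - \frac{4}{Q} + \frac{Q \sqrt{5}}{5}$)
$71 + p{\left(2 \right)} 139 = 71 + \left(- \frac{4}{2} + \frac{1}{5} \cdot 2 \sqrt{5}\right) 139 = 71 + \left(\left(-4\right) \frac{1}{2} + \frac{2 \sqrt{5}}{5}\right) 139 = 71 + \left(-2 + \frac{2 \sqrt{5}}{5}\right) 139 = 71 - \left(278 - \frac{278 \sqrt{5}}{5}\right) = -207 + \frac{278 \sqrt{5}}{5}$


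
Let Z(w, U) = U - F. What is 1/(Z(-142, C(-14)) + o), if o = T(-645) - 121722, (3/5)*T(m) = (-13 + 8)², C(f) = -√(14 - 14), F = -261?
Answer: -3/364258 ≈ -8.2359e-6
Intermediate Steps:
C(f) = 0 (C(f) = -√0 = -1*0 = 0)
Z(w, U) = 261 + U (Z(w, U) = U - 1*(-261) = U + 261 = 261 + U)
T(m) = 125/3 (T(m) = 5*(-13 + 8)²/3 = (5/3)*(-5)² = (5/3)*25 = 125/3)
o = -365041/3 (o = 125/3 - 121722 = -365041/3 ≈ -1.2168e+5)
1/(Z(-142, C(-14)) + o) = 1/((261 + 0) - 365041/3) = 1/(261 - 365041/3) = 1/(-364258/3) = -3/364258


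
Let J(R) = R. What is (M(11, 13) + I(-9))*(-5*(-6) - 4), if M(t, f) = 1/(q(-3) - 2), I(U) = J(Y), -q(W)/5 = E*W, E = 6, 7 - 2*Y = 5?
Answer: 1157/44 ≈ 26.295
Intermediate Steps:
Y = 1 (Y = 7/2 - ½*5 = 7/2 - 5/2 = 1)
q(W) = -30*W
I(U) = 1
M(t, f) = 1/88 (M(t, f) = 1/(-30*(-3) - 2) = 1/(90 - 2) = 1/88)
(M(11, 13) + I(-9))*(-5*(-6) - 4) = (1/88 + 1)*(-5*(-6) - 4) = 89*(30 - 4)/88 = (89/88)*26 = 1157/44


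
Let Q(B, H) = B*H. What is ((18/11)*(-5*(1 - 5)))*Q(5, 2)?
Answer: 3600/11 ≈ 327.27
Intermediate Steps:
((18/11)*(-5*(1 - 5)))*Q(5, 2) = ((18/11)*(-5*(1 - 5)))*(5*2) = ((18*(1/11))*(-5*(-4)))*10 = ((18/11)*20)*10 = (360/11)*10 = 3600/11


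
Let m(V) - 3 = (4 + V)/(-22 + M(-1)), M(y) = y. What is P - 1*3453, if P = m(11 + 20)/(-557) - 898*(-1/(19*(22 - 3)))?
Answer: -15957842259/4624771 ≈ -3450.5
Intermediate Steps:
m(V) = 65/23 - V/23 (m(V) = 3 + (4 + V)/(-22 - 1) = 3 + (4 + V)/(-23) = 3 + (4 + V)*(-1/23) = 3 + (-4/23 - V/23) = 65/23 - V/23)
P = 11492004/4624771 (P = (65/23 - (11 + 20)/23)/(-557) - 898*(-1/(19*(22 - 3))) = (65/23 - 1/23*31)*(-1/557) - 898/(19*(-19)) = (65/23 - 31/23)*(-1/557) - 898/(-361) = (34/23)*(-1/557) - 898*(-1/361) = -34/12811 + 898/361 = 11492004/4624771 ≈ 2.4849)
P - 1*3453 = 11492004/4624771 - 1*3453 = 11492004/4624771 - 3453 = -15957842259/4624771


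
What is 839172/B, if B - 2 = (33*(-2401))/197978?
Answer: 15103417656/28793 ≈ 5.2455e+5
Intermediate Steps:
B = 28793/17998 (B = 2 + (33*(-2401))/197978 = 2 - 79233*1/197978 = 2 - 7203/17998 = 28793/17998 ≈ 1.5998)
839172/B = 839172/(28793/17998) = 839172*(17998/28793) = 15103417656/28793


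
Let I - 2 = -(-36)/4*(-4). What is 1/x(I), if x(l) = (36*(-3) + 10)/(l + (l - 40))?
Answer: 54/49 ≈ 1.1020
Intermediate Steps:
I = -34 (I = 2 - (-36)/4*(-4) = 2 - 6*(-3/2)*(-4) = 2 + 9*(-4) = 2 - 36 = -34)
x(l) = -98/(-40 + 2*l) (x(l) = (-108 + 10)/(l + (-40 + l)) = -98/(-40 + 2*l))
1/x(I) = 1/(-49/(-20 - 34)) = 1/(-49/(-54)) = 1/(-49*(-1/54)) = 1/(49/54) = 54/49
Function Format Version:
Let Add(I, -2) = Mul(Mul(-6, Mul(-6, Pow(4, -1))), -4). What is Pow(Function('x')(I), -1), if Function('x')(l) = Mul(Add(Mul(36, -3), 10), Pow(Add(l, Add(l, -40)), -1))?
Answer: Rational(54, 49) ≈ 1.1020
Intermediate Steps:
I = -34 (I = Add(2, Mul(Mul(-6, Mul(-6, Pow(4, -1))), -4)) = Add(2, Mul(Mul(-6, Mul(-6, Rational(1, 4))), -4)) = Add(2, Mul(Mul(-6, Rational(-3, 2)), -4)) = Add(2, Mul(9, -4)) = Add(2, -36) = -34)
Function('x')(l) = Mul(-98, Pow(Add(-40, Mul(2, l)), -1)) (Function('x')(l) = Mul(Add(-108, 10), Pow(Add(l, Add(-40, l)), -1)) = Mul(-98, Pow(Add(-40, Mul(2, l)), -1)))
Pow(Function('x')(I), -1) = Pow(Mul(-49, Pow(Add(-20, -34), -1)), -1) = Pow(Mul(-49, Pow(-54, -1)), -1) = Pow(Mul(-49, Rational(-1, 54)), -1) = Pow(Rational(49, 54), -1) = Rational(54, 49)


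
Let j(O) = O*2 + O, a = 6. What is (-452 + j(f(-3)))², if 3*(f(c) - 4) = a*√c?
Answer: 193492 - 5280*I*√3 ≈ 1.9349e+5 - 9145.2*I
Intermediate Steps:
f(c) = 4 + 2*√c (f(c) = 4 + (6*√c)/3 = 4 + 2*√c)
j(O) = 3*O (j(O) = 2*O + O = 3*O)
(-452 + j(f(-3)))² = (-452 + 3*(4 + 2*√(-3)))² = (-452 + 3*(4 + 2*(I*√3)))² = (-452 + 3*(4 + 2*I*√3))² = (-452 + (12 + 6*I*√3))² = (-440 + 6*I*√3)²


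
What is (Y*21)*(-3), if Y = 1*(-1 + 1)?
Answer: 0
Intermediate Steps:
Y = 0 (Y = 1*0 = 0)
(Y*21)*(-3) = (0*21)*(-3) = 0*(-3) = 0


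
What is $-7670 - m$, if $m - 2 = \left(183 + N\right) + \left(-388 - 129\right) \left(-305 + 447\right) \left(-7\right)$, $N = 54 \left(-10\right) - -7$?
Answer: $-521220$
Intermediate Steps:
$N = -533$ ($N = -540 + 7 = -533$)
$m = 513550$ ($m = 2 + \left(\left(183 - 533\right) + \left(-388 - 129\right) \left(-305 + 447\right) \left(-7\right)\right) = 2 - \left(350 - \left(-517\right) 142 \left(-7\right)\right) = 2 - -513548 = 2 + \left(-350 + 513898\right) = 2 + 513548 = 513550$)
$-7670 - m = -7670 - 513550 = -521220$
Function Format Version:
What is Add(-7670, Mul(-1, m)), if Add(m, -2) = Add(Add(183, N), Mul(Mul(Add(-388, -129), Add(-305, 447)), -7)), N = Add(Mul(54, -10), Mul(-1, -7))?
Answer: -521220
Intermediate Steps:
N = -533 (N = Add(-540, 7) = -533)
m = 513550 (m = Add(2, Add(Add(183, -533), Mul(Mul(Add(-388, -129), Add(-305, 447)), -7))) = Add(2, Add(-350, Mul(Mul(-517, 142), -7))) = Add(2, Add(-350, Mul(-73414, -7))) = Add(2, Add(-350, 513898)) = Add(2, 513548) = 513550)
Add(-7670, Mul(-1, m)) = Add(-7670, Mul(-1, 513550)) = Add(-7670, -513550) = -521220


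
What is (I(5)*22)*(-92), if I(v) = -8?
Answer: 16192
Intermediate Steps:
(I(5)*22)*(-92) = -8*22*(-92) = -176*(-92) = 16192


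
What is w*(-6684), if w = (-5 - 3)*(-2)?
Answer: -106944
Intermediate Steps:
w = 16 (w = -8*(-2) = 16)
w*(-6684) = 16*(-6684) = -106944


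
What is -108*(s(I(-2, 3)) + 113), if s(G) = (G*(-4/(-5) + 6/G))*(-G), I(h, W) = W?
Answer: -47412/5 ≈ -9482.4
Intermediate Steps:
s(G) = -G²*(⅘ + 6/G) (s(G) = (G*(-4*(-⅕) + 6/G))*(-G) = (G*(⅘ + 6/G))*(-G) = -G²*(⅘ + 6/G))
-108*(s(I(-2, 3)) + 113) = -108*(-⅖*3*(15 + 2*3) + 113) = -108*(-⅖*3*(15 + 6) + 113) = -108*(-⅖*3*21 + 113) = -108*(-126/5 + 113) = -108*439/5 = -47412/5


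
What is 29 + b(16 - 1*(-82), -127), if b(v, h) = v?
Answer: 127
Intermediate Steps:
29 + b(16 - 1*(-82), -127) = 29 + (16 - 1*(-82)) = 29 + (16 + 82) = 29 + 98 = 127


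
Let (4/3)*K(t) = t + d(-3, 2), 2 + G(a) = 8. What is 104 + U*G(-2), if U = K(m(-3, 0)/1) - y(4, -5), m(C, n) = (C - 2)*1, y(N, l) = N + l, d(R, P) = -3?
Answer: 74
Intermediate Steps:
G(a) = 6 (G(a) = -2 + 8 = 6)
m(C, n) = -2 + C (m(C, n) = (-2 + C)*1 = -2 + C)
K(t) = -9/4 + 3*t/4 (K(t) = 3*(t - 3)/4 = 3*(-3 + t)/4 = -9/4 + 3*t/4)
U = -5 (U = (-9/4 + 3*((-2 - 3)/1)/4) - (4 - 5) = (-9/4 + 3*(-5*1)/4) - 1*(-1) = (-9/4 + (¾)*(-5)) + 1 = (-9/4 - 15/4) + 1 = -6 + 1 = -5)
104 + U*G(-2) = 104 - 5*6 = 104 - 30 = 74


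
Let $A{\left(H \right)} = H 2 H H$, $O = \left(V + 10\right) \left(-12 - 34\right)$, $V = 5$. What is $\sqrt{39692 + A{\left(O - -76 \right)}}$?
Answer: $2 i \sqrt{115727849} \approx 21515.0 i$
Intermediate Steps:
$O = -690$ ($O = \left(5 + 10\right) \left(-12 - 34\right) = 15 \left(-46\right) = -690$)
$A{\left(H \right)} = 2 H^{3}$ ($A{\left(H \right)} = 2 H H^{2} = 2 H^{3}$)
$\sqrt{39692 + A{\left(O - -76 \right)}} = \sqrt{39692 + 2 \left(-690 - -76\right)^{3}} = \sqrt{39692 + 2 \left(-690 + 76\right)^{3}} = \sqrt{39692 + 2 \left(-614\right)^{3}} = \sqrt{39692 + 2 \left(-231475544\right)} = \sqrt{39692 - 462951088} = \sqrt{-462911396} = 2 i \sqrt{115727849}$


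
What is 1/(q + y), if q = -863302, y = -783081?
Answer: -1/1646383 ≈ -6.0739e-7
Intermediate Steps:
1/(q + y) = 1/(-863302 - 783081) = 1/(-1646383) = -1/1646383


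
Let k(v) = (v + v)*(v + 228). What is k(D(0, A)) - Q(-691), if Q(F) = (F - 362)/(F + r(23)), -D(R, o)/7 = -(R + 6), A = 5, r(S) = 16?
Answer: 566961/25 ≈ 22678.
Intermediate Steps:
D(R, o) = 42 + 7*R (D(R, o) = -(-7)*(R + 6) = -(-7)*(6 + R) = -7*(-6 - R) = 42 + 7*R)
k(v) = 2*v*(228 + v) (k(v) = (2*v)*(228 + v) = 2*v*(228 + v))
Q(F) = (-362 + F)/(16 + F) (Q(F) = (F - 362)/(F + 16) = (-362 + F)/(16 + F))
k(D(0, A)) - Q(-691) = 2*(42 + 7*0)*(228 + (42 + 7*0)) - (-362 - 691)/(16 - 691) = 2*(42 + 0)*(228 + (42 + 0)) - (-1053)/(-675) = 2*42*(228 + 42) - (-1)*(-1053)/675 = 2*42*270 - 1*39/25 = 22680 - 39/25 = 566961/25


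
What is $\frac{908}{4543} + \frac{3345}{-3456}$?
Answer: $- \frac{4019429}{5233536} \approx -0.76801$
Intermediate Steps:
$\frac{908}{4543} + \frac{3345}{-3456} = 908 \cdot \frac{1}{4543} + 3345 \left(- \frac{1}{3456}\right) = \frac{908}{4543} - \frac{1115}{1152} = - \frac{4019429}{5233536}$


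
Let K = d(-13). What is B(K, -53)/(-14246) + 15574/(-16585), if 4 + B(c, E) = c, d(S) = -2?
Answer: -110883847/118134955 ≈ -0.93862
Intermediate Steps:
K = -2
B(c, E) = -4 + c
B(K, -53)/(-14246) + 15574/(-16585) = (-4 - 2)/(-14246) + 15574/(-16585) = -6*(-1/14246) + 15574*(-1/16585) = 3/7123 - 15574/16585 = -110883847/118134955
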